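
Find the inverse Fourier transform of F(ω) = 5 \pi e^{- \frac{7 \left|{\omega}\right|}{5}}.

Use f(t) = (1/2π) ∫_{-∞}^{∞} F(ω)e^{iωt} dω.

f(t) = \frac{7}{t^{2} + \frac{49}{25}}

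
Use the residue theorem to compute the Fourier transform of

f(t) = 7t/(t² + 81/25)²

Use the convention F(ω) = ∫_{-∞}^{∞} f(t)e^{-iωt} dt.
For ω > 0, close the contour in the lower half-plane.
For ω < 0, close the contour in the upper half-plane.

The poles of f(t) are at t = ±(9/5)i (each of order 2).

Let g(z) = f(z)e^{-iωz}; for large |z| the factor e^{-iωz} decays in the lower half-plane when ω > 0 and in the upper half-plane when ω < 0.

Case ω > 0 (lower half-plane, clockwise contour ⇒ F(ω) = -2πi·ΣRes):
  Res_{z = - \frac{9 i}{5}} g(z) = \frac{35 \omega e^{- \frac{9 \omega}{5}}}{36} (pole of order 2)
  F(ω) = -2πi·ΣRes = - \frac{35 i \pi \omega e^{- \frac{9 \omega}{5}}}{18}

Case ω < 0 (upper half-plane, counterclockwise contour ⇒ F(ω) = +2πi·ΣRes):
  Res_{z = \frac{9 i}{5}} g(z) = - \frac{35 \omega e^{\frac{9 \omega}{5}}}{36} (pole of order 2)
  F(ω) = 2πi·ΣRes = - \frac{35 i \pi \omega e^{\frac{9 \omega}{5}}}{18}

Both cases combine into a single formula in |ω|:

F(ω) = - \frac{35 i \pi \omega e^{- \frac{9 \left|{\omega}\right|}{5}}}{18}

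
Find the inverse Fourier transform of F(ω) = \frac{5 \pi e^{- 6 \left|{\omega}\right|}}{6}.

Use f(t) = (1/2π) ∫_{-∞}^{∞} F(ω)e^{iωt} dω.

f(t) = \frac{5}{t^{2} + 36}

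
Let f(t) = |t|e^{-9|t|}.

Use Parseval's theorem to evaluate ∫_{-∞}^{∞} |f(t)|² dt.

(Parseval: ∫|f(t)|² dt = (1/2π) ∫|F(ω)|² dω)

∫|f(t)|² dt = \frac{1}{1458}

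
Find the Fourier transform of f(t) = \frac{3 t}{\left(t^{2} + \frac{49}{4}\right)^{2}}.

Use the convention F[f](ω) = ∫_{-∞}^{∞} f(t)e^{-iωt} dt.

F(ω) = - \frac{3 i \pi \omega e^{- \frac{7 \left|{\omega}\right|}{2}}}{7}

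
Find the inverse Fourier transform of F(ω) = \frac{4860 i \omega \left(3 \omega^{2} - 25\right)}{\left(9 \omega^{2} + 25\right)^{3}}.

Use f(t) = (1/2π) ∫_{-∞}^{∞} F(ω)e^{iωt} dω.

f(t) = 5 t e^{- \frac{5 \left|{t}\right|}{3}} \left|{t}\right|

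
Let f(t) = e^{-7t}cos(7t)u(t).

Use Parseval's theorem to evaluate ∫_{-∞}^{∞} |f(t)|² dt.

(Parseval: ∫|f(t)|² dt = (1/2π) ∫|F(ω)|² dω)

∫|f(t)|² dt = \frac{3}{56}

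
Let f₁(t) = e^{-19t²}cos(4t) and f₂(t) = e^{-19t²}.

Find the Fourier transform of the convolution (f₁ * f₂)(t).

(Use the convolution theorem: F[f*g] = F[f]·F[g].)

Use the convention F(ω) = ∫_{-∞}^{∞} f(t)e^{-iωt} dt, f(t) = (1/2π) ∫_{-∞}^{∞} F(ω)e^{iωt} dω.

F[f₁*f₂](ω) = \frac{\pi \left(e^{\frac{4 \omega}{19}} + 1\right) e^{- \frac{\omega^{2}}{38} - \frac{2 \omega}{19} - \frac{4}{19}}}{38}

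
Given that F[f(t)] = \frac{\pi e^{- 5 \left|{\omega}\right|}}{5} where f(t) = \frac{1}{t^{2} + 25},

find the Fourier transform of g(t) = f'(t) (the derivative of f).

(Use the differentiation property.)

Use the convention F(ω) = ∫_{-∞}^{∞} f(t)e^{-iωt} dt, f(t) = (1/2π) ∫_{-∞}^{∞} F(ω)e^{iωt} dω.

F[g](ω) = \frac{i \pi \omega e^{- 5 \left|{\omega}\right|}}{5}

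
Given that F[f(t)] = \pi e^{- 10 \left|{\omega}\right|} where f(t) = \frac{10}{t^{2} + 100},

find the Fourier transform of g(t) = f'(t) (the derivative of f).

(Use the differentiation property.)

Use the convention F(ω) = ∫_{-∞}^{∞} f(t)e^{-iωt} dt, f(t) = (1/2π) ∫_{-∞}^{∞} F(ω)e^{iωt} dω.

F[g](ω) = i \pi \omega e^{- 10 \left|{\omega}\right|}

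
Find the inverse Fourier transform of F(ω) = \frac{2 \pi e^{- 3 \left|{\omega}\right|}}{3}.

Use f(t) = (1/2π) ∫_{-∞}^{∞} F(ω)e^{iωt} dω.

f(t) = \frac{2}{t^{2} + 9}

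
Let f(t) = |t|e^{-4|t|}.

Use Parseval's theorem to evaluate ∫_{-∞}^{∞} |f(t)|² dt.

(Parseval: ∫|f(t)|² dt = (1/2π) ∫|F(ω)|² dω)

∫|f(t)|² dt = \frac{1}{128}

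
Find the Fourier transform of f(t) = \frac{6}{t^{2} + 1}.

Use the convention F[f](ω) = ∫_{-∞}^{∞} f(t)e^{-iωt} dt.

F(ω) = 6 \pi e^{- \left|{\omega}\right|}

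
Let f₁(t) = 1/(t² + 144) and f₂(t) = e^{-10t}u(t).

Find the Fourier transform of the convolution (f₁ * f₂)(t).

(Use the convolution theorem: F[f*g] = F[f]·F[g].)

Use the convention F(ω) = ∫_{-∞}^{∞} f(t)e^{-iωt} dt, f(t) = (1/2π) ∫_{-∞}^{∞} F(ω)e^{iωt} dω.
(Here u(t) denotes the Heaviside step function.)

F[f₁*f₂](ω) = \frac{\pi e^{- 12 \left|{\omega}\right|}}{12 \left(i \omega + 10\right)}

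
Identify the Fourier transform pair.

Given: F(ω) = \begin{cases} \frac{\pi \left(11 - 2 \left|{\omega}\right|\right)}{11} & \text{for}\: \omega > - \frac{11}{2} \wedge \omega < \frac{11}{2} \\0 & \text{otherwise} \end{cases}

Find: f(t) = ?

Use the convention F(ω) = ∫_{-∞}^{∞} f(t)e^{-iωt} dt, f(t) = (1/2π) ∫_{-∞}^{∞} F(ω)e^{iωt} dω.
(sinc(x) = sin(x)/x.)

f(t) = \frac{11 \operatorname{sinc}^{2}{\left(\frac{11 t}{4} \right)}}{4}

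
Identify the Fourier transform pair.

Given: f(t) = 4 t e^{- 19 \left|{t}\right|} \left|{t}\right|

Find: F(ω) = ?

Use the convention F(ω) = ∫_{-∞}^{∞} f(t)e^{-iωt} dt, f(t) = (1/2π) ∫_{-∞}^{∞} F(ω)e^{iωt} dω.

F(ω) = \frac{16 i \omega \left(\omega^{2} - 1083\right)}{\left(\omega^{2} + 361\right)^{3}}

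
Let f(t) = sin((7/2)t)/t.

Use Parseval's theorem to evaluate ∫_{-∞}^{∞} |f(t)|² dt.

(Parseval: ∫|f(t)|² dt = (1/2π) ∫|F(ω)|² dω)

∫|f(t)|² dt = \frac{7 \pi}{2}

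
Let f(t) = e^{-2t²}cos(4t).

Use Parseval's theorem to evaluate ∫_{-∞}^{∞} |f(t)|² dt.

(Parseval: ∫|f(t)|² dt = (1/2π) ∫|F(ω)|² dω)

∫|f(t)|² dt = \frac{\sqrt{\pi} \left(1 + e^{4}\right)}{4 e^{4}}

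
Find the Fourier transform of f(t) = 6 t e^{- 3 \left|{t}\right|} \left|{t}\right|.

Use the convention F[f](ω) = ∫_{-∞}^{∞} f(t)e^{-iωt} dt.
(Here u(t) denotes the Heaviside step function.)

F(ω) = \frac{24 i \omega \left(\omega^{2} - 27\right)}{\left(\omega^{2} + 9\right)^{3}}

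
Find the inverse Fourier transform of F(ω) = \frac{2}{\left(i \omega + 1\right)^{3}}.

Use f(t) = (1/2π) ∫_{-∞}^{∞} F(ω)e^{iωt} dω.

f(t) = t^{2} e^{- t} u\left(t\right)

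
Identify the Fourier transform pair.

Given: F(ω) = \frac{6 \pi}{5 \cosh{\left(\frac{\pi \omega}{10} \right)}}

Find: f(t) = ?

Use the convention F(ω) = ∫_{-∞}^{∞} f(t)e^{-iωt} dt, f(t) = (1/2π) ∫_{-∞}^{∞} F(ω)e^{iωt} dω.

f(t) = \frac{6}{\cosh{\left(5 t \right)}}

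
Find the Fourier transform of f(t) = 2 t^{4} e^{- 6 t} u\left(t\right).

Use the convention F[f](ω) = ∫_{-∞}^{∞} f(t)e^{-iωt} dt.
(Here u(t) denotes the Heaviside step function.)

F(ω) = \frac{48}{\left(i \omega + 6\right)^{5}}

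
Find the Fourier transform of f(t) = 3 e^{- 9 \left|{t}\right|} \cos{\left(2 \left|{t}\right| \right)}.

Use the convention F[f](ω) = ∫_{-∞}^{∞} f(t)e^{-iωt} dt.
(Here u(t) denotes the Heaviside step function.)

F(ω) = \frac{54 \left(\omega^{2} + 85\right)}{\omega^{4} + 154 \omega^{2} + 7225}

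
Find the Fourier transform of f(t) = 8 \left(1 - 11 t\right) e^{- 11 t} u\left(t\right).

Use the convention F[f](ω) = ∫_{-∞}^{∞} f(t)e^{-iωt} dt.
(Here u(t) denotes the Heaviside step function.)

F(ω) = \frac{8 i \omega}{- \omega^{2} + 22 i \omega + 121}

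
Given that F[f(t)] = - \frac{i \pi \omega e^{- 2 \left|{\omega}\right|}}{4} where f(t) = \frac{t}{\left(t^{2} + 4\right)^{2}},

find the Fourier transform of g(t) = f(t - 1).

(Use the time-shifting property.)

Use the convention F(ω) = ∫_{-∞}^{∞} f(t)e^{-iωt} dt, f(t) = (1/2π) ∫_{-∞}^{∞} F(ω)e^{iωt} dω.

F[g](ω) = - \frac{i \pi \omega e^{- i \omega - 2 \left|{\omega}\right|}}{4}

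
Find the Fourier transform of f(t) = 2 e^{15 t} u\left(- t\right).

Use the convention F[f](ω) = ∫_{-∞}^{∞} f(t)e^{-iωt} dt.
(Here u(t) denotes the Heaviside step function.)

F(ω) = - \frac{2}{i \omega - 15}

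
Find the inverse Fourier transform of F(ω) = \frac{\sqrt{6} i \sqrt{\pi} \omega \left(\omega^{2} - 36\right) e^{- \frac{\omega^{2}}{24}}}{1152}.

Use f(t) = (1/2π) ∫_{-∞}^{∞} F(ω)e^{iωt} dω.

f(t) = 9 t^{3} e^{- 6 t^{2}}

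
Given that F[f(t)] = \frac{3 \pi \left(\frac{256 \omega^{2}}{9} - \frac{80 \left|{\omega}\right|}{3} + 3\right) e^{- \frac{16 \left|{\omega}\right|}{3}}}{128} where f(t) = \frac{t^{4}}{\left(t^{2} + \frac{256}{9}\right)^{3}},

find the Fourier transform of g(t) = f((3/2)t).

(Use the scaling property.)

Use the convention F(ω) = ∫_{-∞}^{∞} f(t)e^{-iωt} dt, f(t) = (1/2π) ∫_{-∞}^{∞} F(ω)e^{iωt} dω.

F[g](ω) = \frac{\pi \left(1024 \omega^{2} - 1440 \left|{\omega}\right| + 243\right) e^{- \frac{32 \left|{\omega}\right|}{9}}}{5184}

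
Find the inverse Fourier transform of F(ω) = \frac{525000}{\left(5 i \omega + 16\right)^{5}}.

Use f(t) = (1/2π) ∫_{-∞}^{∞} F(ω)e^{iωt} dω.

f(t) = 7 t^{4} e^{- \frac{16 t}{5}} u\left(t\right)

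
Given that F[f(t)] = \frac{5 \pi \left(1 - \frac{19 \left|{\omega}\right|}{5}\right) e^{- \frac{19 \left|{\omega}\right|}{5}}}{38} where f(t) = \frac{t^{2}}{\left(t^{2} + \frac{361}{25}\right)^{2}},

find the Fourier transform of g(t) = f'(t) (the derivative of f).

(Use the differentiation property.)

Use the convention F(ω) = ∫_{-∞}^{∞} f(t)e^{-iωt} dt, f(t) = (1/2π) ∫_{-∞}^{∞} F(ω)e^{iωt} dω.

F[g](ω) = \frac{i \pi \omega \left(5 - 19 \left|{\omega}\right|\right) e^{- \frac{19 \left|{\omega}\right|}{5}}}{38}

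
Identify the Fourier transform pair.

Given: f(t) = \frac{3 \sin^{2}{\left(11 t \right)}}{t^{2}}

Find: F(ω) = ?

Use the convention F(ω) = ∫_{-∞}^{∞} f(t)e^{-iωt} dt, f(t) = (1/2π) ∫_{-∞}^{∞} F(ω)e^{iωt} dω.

F(ω) = \begin{cases} \frac{3 \pi \left(22 - \left|{\omega}\right|\right)}{2} & \text{for}\: \omega > -22 \wedge \omega < 22 \\0 & \text{otherwise} \end{cases}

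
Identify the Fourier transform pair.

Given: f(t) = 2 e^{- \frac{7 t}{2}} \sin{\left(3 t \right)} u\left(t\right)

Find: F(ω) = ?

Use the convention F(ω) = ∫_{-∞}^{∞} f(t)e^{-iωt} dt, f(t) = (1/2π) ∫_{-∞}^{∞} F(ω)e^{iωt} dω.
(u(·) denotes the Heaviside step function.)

F(ω) = \frac{24}{\left(2 i \omega + 7\right)^{2} + 36}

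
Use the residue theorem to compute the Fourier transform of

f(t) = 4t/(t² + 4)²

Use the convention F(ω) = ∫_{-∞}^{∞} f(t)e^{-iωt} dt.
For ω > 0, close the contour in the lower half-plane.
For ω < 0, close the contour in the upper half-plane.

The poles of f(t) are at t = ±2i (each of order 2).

Let g(z) = f(z)e^{-iωz}; for large |z| the factor e^{-iωz} decays in the lower half-plane when ω > 0 and in the upper half-plane when ω < 0.

Case ω > 0 (lower half-plane, clockwise contour ⇒ F(ω) = -2πi·ΣRes):
  Res_{z = - 2 i} g(z) = \frac{\omega e^{- 2 \omega}}{2} (pole of order 2)
  F(ω) = -2πi·ΣRes = - i \pi \omega e^{- 2 \omega}

Case ω < 0 (upper half-plane, counterclockwise contour ⇒ F(ω) = +2πi·ΣRes):
  Res_{z = 2 i} g(z) = - \frac{\omega e^{2 \omega}}{2} (pole of order 2)
  F(ω) = 2πi·ΣRes = - i \pi \omega e^{2 \omega}

Both cases combine into a single formula in |ω|:

F(ω) = - i \pi \omega e^{- 2 \left|{\omega}\right|}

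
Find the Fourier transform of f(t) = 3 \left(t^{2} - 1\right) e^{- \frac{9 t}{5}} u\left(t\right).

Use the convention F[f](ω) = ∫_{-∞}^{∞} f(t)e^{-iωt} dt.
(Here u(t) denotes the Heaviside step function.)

F(ω) = \frac{15 \left(250 i \omega - \left(5 i \omega + 9\right)^{3} + 450\right)}{\left(5 i \omega + 9\right)^{4}}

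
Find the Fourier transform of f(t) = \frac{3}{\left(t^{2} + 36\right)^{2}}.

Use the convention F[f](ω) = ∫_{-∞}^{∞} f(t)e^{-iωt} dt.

F(ω) = \frac{\pi \left(6 \left|{\omega}\right| + 1\right) e^{- 6 \left|{\omega}\right|}}{144}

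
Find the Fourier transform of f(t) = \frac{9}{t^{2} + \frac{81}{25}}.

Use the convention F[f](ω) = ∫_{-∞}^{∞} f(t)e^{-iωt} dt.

F(ω) = 5 \pi e^{- \frac{9 \left|{\omega}\right|}{5}}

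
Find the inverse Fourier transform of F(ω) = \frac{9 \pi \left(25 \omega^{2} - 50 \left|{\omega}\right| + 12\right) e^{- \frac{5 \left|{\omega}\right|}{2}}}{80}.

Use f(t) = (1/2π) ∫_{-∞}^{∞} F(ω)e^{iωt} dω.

f(t) = \frac{9 t^{4}}{\left(t^{2} + \frac{25}{4}\right)^{3}}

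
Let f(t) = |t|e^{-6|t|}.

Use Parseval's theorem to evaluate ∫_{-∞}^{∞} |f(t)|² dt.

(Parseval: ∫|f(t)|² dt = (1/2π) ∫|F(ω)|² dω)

∫|f(t)|² dt = \frac{1}{432}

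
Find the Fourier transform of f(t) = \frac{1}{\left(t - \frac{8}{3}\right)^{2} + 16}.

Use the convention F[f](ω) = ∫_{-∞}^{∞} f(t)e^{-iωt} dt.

F(ω) = \frac{\pi e^{- \frac{8 i \omega}{3} - 4 \left|{\omega}\right|}}{4}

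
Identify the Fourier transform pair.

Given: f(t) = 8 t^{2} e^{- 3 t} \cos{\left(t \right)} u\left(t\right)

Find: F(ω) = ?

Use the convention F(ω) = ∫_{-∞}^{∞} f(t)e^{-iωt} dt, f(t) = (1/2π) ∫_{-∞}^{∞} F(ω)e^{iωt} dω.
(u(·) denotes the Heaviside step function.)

F(ω) = \frac{16 \left(- 3 i \omega + \left(i \omega + 3\right)^{3} - 9\right)}{\left(\left(i \omega + 3\right)^{2} + 1\right)^{3}}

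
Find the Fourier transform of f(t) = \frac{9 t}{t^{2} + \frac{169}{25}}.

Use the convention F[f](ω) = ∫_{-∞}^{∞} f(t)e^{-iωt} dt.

F(ω) = - 9 i \pi e^{- \frac{13 \left|{\omega}\right|}{5}} \operatorname{sign}{\left(\omega \right)}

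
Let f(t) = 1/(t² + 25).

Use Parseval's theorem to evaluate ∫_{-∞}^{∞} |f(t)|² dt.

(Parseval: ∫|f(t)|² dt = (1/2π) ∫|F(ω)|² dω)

∫|f(t)|² dt = \frac{\pi}{250}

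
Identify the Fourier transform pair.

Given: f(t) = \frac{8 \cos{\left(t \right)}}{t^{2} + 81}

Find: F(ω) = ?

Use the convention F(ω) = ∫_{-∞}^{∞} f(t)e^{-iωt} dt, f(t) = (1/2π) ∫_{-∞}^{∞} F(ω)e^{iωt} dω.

F(ω) = \frac{4 \pi e^{- 9 \left|{\omega + 1}\right|}}{9} + \frac{4 \pi e^{- 9 \left|{\omega - 1}\right|}}{9}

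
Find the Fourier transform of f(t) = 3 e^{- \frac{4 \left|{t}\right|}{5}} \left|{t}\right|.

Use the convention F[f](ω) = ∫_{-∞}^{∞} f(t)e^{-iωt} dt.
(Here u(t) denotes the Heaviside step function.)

F(ω) = \frac{150 \left(16 - 25 \omega^{2}\right)}{\left(25 \omega^{2} + 16\right)^{2}}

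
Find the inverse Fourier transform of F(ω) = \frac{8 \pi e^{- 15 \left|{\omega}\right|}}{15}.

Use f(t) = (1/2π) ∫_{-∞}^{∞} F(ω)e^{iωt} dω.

f(t) = \frac{8}{t^{2} + 225}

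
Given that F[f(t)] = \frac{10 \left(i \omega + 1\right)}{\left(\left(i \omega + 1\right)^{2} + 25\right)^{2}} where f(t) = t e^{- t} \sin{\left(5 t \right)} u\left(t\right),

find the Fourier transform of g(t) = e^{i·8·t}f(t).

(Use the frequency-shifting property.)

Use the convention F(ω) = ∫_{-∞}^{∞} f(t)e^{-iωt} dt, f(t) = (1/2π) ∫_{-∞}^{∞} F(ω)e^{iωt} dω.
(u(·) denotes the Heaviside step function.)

F[g](ω) = \frac{10 \left(i \left(\omega - 8\right) + 1\right)}{\left(\left(i \left(\omega - 8\right) + 1\right)^{2} + 25\right)^{2}}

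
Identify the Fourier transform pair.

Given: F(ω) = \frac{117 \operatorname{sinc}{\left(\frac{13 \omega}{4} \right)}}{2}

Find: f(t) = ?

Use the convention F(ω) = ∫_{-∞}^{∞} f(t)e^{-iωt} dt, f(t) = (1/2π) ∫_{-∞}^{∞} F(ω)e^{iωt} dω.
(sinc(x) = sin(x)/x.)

f(t) = 9 \left(\begin{cases} 1 & \text{for}\: \left|{t}\right| < \frac{13}{4} \\0 & \text{otherwise} \end{cases}\right)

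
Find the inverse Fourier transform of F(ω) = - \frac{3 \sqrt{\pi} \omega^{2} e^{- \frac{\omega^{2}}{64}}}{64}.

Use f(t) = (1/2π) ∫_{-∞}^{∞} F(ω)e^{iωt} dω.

f(t) = 3 \left(64 t^{2} - 2\right) e^{- 16 t^{2}}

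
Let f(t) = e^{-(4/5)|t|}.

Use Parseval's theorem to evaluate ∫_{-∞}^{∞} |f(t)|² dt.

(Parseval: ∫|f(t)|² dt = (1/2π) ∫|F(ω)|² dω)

∫|f(t)|² dt = \frac{5}{4}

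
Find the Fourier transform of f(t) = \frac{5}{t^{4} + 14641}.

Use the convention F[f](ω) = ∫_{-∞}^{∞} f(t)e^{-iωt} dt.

F(ω) = \frac{5 \pi e^{- \frac{11 \sqrt{2} \left|{\omega}\right|}{2}} \sin{\left(\frac{11 \sqrt{2} \left|{\omega}\right|}{2} + \frac{\pi}{4} \right)}}{1331}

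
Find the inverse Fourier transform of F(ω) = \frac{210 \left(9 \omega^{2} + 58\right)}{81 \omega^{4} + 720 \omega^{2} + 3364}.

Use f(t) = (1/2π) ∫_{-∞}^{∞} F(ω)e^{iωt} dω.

f(t) = 5 e^{- \frac{7 \left|{t}\right|}{3}} \cos{\left(\left|{t}\right| \right)}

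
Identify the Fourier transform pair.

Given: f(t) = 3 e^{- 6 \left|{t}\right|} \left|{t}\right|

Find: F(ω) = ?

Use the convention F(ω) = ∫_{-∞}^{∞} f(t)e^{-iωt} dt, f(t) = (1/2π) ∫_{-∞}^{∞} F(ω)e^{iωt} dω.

F(ω) = \frac{6 \left(36 - \omega^{2}\right)}{\left(\omega^{2} + 36\right)^{2}}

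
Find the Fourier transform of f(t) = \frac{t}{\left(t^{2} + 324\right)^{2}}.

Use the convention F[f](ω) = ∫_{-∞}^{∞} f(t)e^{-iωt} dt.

F(ω) = - \frac{i \pi \omega e^{- 18 \left|{\omega}\right|}}{36}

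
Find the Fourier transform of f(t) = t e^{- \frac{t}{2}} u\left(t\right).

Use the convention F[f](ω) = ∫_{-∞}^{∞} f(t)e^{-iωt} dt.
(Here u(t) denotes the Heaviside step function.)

F(ω) = \frac{4}{\left(2 i \omega + 1\right)^{2}}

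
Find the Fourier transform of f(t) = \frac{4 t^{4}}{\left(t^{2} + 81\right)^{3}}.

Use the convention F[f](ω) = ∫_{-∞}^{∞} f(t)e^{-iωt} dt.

F(ω) = \frac{\pi \left(27 \omega^{2} - 15 \left|{\omega}\right| + 1\right) e^{- 9 \left|{\omega}\right|}}{6}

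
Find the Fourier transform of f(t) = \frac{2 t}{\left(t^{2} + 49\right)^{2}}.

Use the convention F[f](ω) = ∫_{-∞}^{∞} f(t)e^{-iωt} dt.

F(ω) = - \frac{i \pi \omega e^{- 7 \left|{\omega}\right|}}{7}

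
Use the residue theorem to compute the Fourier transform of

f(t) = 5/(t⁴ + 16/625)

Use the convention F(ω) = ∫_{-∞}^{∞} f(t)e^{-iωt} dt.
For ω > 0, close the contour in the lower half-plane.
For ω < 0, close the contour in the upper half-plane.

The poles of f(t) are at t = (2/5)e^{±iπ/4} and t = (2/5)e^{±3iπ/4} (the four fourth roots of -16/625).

Let g(z) = f(z)e^{-iωz}; for large |z| the factor e^{-iωz} decays in the lower half-plane when ω > 0 and in the upper half-plane when ω < 0.

Case ω > 0 (lower half-plane, clockwise contour ⇒ F(ω) = -2πi·ΣRes):
  Res_{z = - \frac{\sqrt{2}}{5} - \frac{\sqrt{2} i}{5}} g(z) = \frac{625 \sqrt{2} i \left(1 - i\right) e^{\frac{\sqrt{2} \omega \left(-1 + i\right)}{5}}}{64}
  Res_{z = \frac{\sqrt{2}}{5} - \frac{\sqrt{2} i}{5}} g(z) = \frac{625 \sqrt{2} i \left(1 + i\right) e^{- \frac{\sqrt{2} \omega \left(1 + i\right)}{5}}}{64}
  F(ω) = -2πi·ΣRes = \frac{625 \sqrt{2} \pi \left(1 - i\right) \left(e^{\frac{2 \sqrt{2} i \omega}{5}} + i\right) e^{- \frac{\sqrt{2} \omega \left(1 + i\right)}{5}}}{32} = \frac{625 \pi e^{- \frac{\sqrt{2} \omega}{5}} \sin{\left(\frac{\sqrt{2} \omega}{5} + \frac{\pi}{4} \right)}}{8}

Case ω < 0 (upper half-plane, counterclockwise contour ⇒ F(ω) = +2πi·ΣRes):
  Res_{z = \frac{\sqrt{2}}{5} + \frac{\sqrt{2} i}{5}} g(z) = \frac{625 \sqrt{2} i \left(-1 + i\right) e^{\frac{\sqrt{2} \omega \left(1 - i\right)}{5}}}{64}
  Res_{z = - \frac{\sqrt{2}}{5} + \frac{\sqrt{2} i}{5}} g(z) = \frac{625 \sqrt{2} \left(1 - i\right) e^{\frac{\sqrt{2} \omega \left(1 + i\right)}{5}}}{64}
  F(ω) = 2πi·ΣRes = - \frac{625 \sqrt{2} i \pi \left(i \left(1 - i\right) e^{\frac{\sqrt{2} \omega \left(1 - i\right)}{5}} - \left(1 - i\right) e^{\frac{\sqrt{2} \omega \left(1 + i\right)}{5}}\right)}{32} = \frac{625 \pi e^{\frac{\sqrt{2} \omega}{5}} \cos{\left(\frac{\sqrt{2} \omega}{5} + \frac{\pi}{4} \right)}}{8}

Both cases combine into a single formula in |ω|:

F(ω) = \frac{625 \pi e^{- \frac{\sqrt{2} \left|{\omega}\right|}{5}} \sin{\left(\frac{\sqrt{2} \left|{\omega}\right|}{5} + \frac{\pi}{4} \right)}}{8}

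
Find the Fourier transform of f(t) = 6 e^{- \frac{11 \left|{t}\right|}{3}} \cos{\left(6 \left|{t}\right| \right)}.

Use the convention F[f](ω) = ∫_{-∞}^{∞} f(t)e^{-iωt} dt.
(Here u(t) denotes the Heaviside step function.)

F(ω) = \frac{396 \left(9 \omega^{2} + 445\right)}{81 \omega^{4} - 3654 \omega^{2} + 198025}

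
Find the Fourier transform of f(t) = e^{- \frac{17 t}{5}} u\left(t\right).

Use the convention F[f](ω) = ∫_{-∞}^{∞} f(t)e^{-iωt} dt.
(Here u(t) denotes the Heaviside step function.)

F(ω) = \frac{5}{5 i \omega + 17}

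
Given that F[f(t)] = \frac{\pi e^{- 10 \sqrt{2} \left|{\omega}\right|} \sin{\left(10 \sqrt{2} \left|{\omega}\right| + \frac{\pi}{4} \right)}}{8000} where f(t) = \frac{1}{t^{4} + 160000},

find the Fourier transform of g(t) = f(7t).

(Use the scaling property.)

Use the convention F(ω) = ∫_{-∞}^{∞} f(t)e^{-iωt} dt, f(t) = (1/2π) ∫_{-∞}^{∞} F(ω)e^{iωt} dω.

F[g](ω) = \frac{\pi e^{- \frac{10 \sqrt{2} \left|{\omega}\right|}{7}} \sin{\left(\frac{10 \sqrt{2} \left|{\omega}\right|}{7} + \frac{\pi}{4} \right)}}{56000}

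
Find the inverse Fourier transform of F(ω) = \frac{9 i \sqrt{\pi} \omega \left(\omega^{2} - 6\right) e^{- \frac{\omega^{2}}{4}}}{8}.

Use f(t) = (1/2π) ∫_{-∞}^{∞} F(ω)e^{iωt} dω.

f(t) = 9 t^{3} e^{- t^{2}}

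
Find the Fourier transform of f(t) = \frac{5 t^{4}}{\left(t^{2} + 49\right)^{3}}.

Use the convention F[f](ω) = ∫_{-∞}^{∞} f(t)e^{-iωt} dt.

F(ω) = \frac{5 \pi \left(49 \omega^{2} - 35 \left|{\omega}\right| + 3\right) e^{- 7 \left|{\omega}\right|}}{56}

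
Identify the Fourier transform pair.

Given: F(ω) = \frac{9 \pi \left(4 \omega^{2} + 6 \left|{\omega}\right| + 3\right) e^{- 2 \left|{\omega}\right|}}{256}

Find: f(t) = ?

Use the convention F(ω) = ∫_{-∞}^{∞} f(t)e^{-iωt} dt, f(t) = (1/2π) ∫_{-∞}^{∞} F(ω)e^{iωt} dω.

f(t) = \frac{9}{\left(t^{2} + 4\right)^{3}}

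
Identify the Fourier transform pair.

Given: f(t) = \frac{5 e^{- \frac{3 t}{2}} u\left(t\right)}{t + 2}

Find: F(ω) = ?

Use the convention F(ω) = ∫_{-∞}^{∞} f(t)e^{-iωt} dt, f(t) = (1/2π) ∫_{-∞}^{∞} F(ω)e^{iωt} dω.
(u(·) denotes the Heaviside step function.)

F(ω) = 5 e^{2 i \omega + 3} \operatorname{E}_{1}\left(2 i \omega + 3\right)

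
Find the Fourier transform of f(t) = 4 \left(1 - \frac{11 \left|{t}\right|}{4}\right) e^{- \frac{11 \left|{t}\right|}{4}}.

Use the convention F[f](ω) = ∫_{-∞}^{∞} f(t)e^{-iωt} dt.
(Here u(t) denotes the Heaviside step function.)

F(ω) = \frac{11264 \omega^{2}}{\left(16 \omega^{2} + 121\right)^{2}}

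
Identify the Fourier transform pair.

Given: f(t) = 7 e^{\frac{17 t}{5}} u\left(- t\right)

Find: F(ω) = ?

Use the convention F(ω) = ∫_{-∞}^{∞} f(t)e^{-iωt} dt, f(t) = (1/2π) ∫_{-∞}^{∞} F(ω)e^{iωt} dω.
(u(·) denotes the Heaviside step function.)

F(ω) = - \frac{35}{5 i \omega - 17}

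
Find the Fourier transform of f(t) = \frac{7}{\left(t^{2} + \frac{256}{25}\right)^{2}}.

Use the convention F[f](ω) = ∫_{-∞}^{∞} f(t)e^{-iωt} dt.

F(ω) = \frac{175 \pi \left(16 \left|{\omega}\right| + 5\right) e^{- \frac{16 \left|{\omega}\right|}{5}}}{8192}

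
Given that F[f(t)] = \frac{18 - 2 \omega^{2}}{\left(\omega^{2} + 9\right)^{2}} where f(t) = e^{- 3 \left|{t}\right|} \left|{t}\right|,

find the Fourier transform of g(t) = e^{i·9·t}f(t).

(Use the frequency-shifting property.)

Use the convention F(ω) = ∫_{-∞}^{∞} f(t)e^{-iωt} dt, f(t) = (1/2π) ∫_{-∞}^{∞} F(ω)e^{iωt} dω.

F[g](ω) = \frac{2 \left(9 - \left(\omega - 9\right)^{2}\right)}{\left(\left(\omega - 9\right)^{2} + 9\right)^{2}}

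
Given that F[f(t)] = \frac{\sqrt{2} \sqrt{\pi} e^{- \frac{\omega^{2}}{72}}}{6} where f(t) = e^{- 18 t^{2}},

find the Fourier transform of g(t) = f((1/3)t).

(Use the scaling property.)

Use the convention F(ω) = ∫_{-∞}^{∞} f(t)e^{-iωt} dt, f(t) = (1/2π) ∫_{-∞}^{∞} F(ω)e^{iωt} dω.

F[g](ω) = \frac{\sqrt{2} \sqrt{\pi} e^{- \frac{\omega^{2}}{8}}}{2}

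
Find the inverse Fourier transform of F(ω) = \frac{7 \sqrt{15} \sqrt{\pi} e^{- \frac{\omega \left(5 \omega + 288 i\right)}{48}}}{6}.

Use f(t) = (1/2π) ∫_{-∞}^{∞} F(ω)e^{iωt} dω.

f(t) = 7 e^{- \frac{12 \left(t - 6\right)^{2}}{5}}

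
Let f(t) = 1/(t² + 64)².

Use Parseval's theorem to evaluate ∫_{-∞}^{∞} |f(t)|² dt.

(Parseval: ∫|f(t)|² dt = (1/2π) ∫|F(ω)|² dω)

∫|f(t)|² dt = \frac{5 \pi}{33554432}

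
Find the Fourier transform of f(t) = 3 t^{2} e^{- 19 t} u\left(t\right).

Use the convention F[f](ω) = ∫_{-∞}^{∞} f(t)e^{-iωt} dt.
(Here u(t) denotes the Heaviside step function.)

F(ω) = \frac{6}{\left(i \omega + 19\right)^{3}}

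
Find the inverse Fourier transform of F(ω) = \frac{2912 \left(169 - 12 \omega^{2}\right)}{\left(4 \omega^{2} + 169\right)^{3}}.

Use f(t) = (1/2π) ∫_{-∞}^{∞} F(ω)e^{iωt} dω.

f(t) = 7 t^{2} e^{- \frac{13 \left|{t}\right|}{2}}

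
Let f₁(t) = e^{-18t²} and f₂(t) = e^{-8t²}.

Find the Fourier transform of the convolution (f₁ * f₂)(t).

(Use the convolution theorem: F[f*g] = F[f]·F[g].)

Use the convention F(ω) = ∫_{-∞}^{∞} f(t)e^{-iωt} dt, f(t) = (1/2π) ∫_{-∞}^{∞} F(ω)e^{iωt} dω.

F[f₁*f₂](ω) = \frac{\pi e^{- \frac{13 \omega^{2}}{288}}}{12}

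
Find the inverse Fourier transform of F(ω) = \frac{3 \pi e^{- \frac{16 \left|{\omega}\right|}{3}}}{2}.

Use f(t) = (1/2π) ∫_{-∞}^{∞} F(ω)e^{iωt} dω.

f(t) = \frac{8}{t^{2} + \frac{256}{9}}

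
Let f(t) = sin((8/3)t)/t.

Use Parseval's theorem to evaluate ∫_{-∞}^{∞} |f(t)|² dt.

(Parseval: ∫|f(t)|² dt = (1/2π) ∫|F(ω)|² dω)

∫|f(t)|² dt = \frac{8 \pi}{3}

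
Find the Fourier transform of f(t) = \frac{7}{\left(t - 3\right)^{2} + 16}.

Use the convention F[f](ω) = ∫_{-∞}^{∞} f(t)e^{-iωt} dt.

F(ω) = \frac{7 \pi e^{- 3 i \omega - 4 \left|{\omega}\right|}}{4}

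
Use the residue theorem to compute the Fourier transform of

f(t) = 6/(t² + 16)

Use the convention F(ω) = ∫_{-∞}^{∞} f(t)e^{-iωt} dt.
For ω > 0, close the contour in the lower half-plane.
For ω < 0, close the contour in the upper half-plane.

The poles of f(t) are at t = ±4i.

Let g(z) = f(z)e^{-iωz}; for large |z| the factor e^{-iωz} decays in the lower half-plane when ω > 0 and in the upper half-plane when ω < 0.

Case ω > 0 (lower half-plane, clockwise contour ⇒ F(ω) = -2πi·ΣRes):
  Res_{z = - 4 i} g(z) = \frac{3 i e^{- 4 \omega}}{4}
  F(ω) = -2πi·ΣRes = \frac{3 \pi e^{- 4 \omega}}{2}

Case ω < 0 (upper half-plane, counterclockwise contour ⇒ F(ω) = +2πi·ΣRes):
  Res_{z = 4 i} g(z) = - \frac{3 i e^{4 \omega}}{4}
  F(ω) = 2πi·ΣRes = \frac{3 \pi e^{4 \omega}}{2}

Both cases combine into a single formula in |ω|:

F(ω) = \frac{3 \pi e^{- 4 \left|{\omega}\right|}}{2}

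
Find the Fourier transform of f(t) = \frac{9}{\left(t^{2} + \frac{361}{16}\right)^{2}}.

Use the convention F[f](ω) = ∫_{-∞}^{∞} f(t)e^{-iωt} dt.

F(ω) = \frac{72 \pi \left(19 \left|{\omega}\right| + 4\right) e^{- \frac{19 \left|{\omega}\right|}{4}}}{6859}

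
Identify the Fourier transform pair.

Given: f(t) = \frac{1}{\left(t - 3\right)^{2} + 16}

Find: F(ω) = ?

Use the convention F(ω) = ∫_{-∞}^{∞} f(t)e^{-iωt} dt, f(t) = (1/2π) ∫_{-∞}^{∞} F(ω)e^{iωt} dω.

F(ω) = \frac{\pi e^{- 3 i \omega - 4 \left|{\omega}\right|}}{4}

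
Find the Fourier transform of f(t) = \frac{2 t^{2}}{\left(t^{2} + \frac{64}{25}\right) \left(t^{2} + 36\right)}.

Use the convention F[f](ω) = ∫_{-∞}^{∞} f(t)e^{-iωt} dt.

F(ω) = \frac{75 \pi e^{- 6 \left|{\omega}\right|}}{209} - \frac{20 \pi e^{- \frac{8 \left|{\omega}\right|}{5}}}{209}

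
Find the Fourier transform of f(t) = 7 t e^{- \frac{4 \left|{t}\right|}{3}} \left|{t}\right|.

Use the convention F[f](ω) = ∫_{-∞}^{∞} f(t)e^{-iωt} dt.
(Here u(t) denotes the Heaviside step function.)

F(ω) = \frac{6804 i \omega \left(3 \omega^{2} - 16\right)}{\left(9 \omega^{2} + 16\right)^{3}}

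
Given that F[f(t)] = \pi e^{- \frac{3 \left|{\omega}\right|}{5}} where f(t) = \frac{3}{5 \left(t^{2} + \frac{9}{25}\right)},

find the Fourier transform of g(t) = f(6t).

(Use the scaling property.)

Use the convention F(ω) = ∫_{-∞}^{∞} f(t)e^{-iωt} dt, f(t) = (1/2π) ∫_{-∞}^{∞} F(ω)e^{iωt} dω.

F[g](ω) = \frac{\pi e^{- \frac{\left|{\omega}\right|}{10}}}{6}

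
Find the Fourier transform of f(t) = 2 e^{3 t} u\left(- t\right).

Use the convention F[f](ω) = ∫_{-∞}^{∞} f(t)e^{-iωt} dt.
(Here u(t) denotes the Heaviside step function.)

F(ω) = - \frac{2}{i \omega - 3}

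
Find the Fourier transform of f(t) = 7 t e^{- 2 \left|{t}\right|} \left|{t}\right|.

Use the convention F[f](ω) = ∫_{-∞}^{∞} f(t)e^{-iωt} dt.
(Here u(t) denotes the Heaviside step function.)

F(ω) = \frac{28 i \omega \left(\omega^{2} - 12\right)}{\left(\omega^{2} + 4\right)^{3}}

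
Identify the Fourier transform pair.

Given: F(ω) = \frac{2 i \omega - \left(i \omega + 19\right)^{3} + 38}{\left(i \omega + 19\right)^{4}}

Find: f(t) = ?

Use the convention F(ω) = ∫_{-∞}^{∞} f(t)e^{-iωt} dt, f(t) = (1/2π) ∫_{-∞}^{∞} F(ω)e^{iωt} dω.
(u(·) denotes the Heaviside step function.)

f(t) = \left(t^{2} - 1\right) e^{- 19 t} u\left(t\right)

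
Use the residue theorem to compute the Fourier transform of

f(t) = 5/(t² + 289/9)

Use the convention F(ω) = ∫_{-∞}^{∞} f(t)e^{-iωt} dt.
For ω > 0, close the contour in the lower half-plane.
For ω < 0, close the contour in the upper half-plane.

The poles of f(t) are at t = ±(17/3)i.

Let g(z) = f(z)e^{-iωz}; for large |z| the factor e^{-iωz} decays in the lower half-plane when ω > 0 and in the upper half-plane when ω < 0.

Case ω > 0 (lower half-plane, clockwise contour ⇒ F(ω) = -2πi·ΣRes):
  Res_{z = - \frac{17 i}{3}} g(z) = \frac{15 i e^{- \frac{17 \omega}{3}}}{34}
  F(ω) = -2πi·ΣRes = \frac{15 \pi e^{- \frac{17 \omega}{3}}}{17}

Case ω < 0 (upper half-plane, counterclockwise contour ⇒ F(ω) = +2πi·ΣRes):
  Res_{z = \frac{17 i}{3}} g(z) = - \frac{15 i e^{\frac{17 \omega}{3}}}{34}
  F(ω) = 2πi·ΣRes = \frac{15 \pi e^{\frac{17 \omega}{3}}}{17}

Both cases combine into a single formula in |ω|:

F(ω) = \frac{15 \pi e^{- \frac{17 \left|{\omega}\right|}{3}}}{17}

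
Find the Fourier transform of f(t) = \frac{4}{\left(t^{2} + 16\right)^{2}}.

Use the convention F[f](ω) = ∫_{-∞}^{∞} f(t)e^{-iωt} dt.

F(ω) = \frac{\pi \left(4 \left|{\omega}\right| + 1\right) e^{- 4 \left|{\omega}\right|}}{32}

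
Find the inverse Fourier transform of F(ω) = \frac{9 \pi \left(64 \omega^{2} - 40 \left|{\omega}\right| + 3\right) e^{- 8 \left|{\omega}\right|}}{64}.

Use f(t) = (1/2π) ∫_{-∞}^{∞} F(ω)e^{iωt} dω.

f(t) = \frac{9 t^{4}}{\left(t^{2} + 64\right)^{3}}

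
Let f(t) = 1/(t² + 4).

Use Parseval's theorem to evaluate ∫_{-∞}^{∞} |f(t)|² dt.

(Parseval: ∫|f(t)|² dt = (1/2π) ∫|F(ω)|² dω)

∫|f(t)|² dt = \frac{\pi}{16}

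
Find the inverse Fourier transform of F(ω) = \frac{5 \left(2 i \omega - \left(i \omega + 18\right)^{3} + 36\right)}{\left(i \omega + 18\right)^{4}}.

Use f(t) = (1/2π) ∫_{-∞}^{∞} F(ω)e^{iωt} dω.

f(t) = 5 \left(t^{2} - 1\right) e^{- 18 t} u\left(t\right)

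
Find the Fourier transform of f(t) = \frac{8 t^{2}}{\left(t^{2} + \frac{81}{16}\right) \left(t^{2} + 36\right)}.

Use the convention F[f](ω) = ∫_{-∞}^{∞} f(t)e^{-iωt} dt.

F(ω) = \frac{256 \pi e^{- 6 \left|{\omega}\right|}}{165} - \frac{32 \pi e^{- \frac{9 \left|{\omega}\right|}{4}}}{55}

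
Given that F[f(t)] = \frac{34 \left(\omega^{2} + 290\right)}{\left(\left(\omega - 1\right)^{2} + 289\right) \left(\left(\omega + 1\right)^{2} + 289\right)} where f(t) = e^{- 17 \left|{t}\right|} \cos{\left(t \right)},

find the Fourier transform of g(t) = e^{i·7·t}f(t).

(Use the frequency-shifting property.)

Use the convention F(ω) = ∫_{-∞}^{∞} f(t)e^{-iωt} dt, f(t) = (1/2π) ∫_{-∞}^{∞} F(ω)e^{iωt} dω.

F[g](ω) = \frac{34 \left(\left(\omega - 7\right)^{2} + 290\right)}{\left(\left(\omega - 8\right)^{2} + 289\right) \left(\left(\omega - 6\right)^{2} + 289\right)}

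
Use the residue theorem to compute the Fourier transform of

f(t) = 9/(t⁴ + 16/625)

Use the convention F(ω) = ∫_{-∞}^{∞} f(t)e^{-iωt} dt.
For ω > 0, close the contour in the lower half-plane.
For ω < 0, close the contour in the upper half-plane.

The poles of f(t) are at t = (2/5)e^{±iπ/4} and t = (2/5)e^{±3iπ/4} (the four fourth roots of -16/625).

Let g(z) = f(z)e^{-iωz}; for large |z| the factor e^{-iωz} decays in the lower half-plane when ω > 0 and in the upper half-plane when ω < 0.

Case ω > 0 (lower half-plane, clockwise contour ⇒ F(ω) = -2πi·ΣRes):
  Res_{z = - \frac{\sqrt{2}}{5} - \frac{\sqrt{2} i}{5}} g(z) = \frac{1125 \sqrt{2} i \left(1 - i\right) e^{\frac{\sqrt{2} \omega \left(-1 + i\right)}{5}}}{64}
  Res_{z = \frac{\sqrt{2}}{5} - \frac{\sqrt{2} i}{5}} g(z) = \frac{1125 \sqrt{2} i \left(1 + i\right) e^{- \frac{\sqrt{2} \omega \left(1 + i\right)}{5}}}{64}
  F(ω) = -2πi·ΣRes = \frac{1125 \sqrt{2} \pi \left(1 - i\right) \left(e^{\frac{2 \sqrt{2} i \omega}{5}} + i\right) e^{- \frac{\sqrt{2} \omega \left(1 + i\right)}{5}}}{32} = \frac{1125 \pi e^{- \frac{\sqrt{2} \omega}{5}} \sin{\left(\frac{\sqrt{2} \omega}{5} + \frac{\pi}{4} \right)}}{8}

Case ω < 0 (upper half-plane, counterclockwise contour ⇒ F(ω) = +2πi·ΣRes):
  Res_{z = \frac{\sqrt{2}}{5} + \frac{\sqrt{2} i}{5}} g(z) = \frac{1125 \sqrt{2} i \left(-1 + i\right) e^{\frac{\sqrt{2} \omega \left(1 - i\right)}{5}}}{64}
  Res_{z = - \frac{\sqrt{2}}{5} + \frac{\sqrt{2} i}{5}} g(z) = \frac{1125 \sqrt{2} \left(1 - i\right) e^{\frac{\sqrt{2} \omega \left(1 + i\right)}{5}}}{64}
  F(ω) = 2πi·ΣRes = - \frac{1125 \sqrt{2} i \pi \left(i \left(1 - i\right) e^{\frac{\sqrt{2} \omega \left(1 - i\right)}{5}} - \left(1 - i\right) e^{\frac{\sqrt{2} \omega \left(1 + i\right)}{5}}\right)}{32} = \frac{1125 \pi e^{\frac{\sqrt{2} \omega}{5}} \cos{\left(\frac{\sqrt{2} \omega}{5} + \frac{\pi}{4} \right)}}{8}

Both cases combine into a single formula in |ω|:

F(ω) = \frac{1125 \pi e^{- \frac{\sqrt{2} \left|{\omega}\right|}{5}} \sin{\left(\frac{\sqrt{2} \left|{\omega}\right|}{5} + \frac{\pi}{4} \right)}}{8}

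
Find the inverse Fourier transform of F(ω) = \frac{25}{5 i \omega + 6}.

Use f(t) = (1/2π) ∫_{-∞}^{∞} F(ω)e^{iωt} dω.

f(t) = 5 e^{- \frac{6 t}{5}} u\left(t\right)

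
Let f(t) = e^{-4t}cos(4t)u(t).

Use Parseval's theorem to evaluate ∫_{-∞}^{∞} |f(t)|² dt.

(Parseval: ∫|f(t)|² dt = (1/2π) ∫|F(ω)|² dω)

∫|f(t)|² dt = \frac{3}{32}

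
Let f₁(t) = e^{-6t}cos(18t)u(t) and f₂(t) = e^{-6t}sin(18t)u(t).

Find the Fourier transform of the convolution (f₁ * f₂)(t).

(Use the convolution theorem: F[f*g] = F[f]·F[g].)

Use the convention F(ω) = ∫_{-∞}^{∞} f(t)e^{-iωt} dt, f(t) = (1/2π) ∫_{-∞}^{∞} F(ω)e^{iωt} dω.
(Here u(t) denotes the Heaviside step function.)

F[f₁*f₂](ω) = \frac{18 \left(i \omega + 6\right)}{\left(\left(i \omega + 6\right)^{2} + 324\right)^{2}}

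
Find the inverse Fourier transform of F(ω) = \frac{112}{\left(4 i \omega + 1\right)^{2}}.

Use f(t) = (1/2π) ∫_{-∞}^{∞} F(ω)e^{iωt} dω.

f(t) = 7 t e^{- \frac{t}{4}} u\left(t\right)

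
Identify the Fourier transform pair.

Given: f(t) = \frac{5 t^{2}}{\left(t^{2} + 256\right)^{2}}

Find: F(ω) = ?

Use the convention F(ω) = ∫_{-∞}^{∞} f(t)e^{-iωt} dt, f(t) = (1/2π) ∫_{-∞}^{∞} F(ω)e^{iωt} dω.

F(ω) = \frac{5 \pi \left(1 - 16 \left|{\omega}\right|\right) e^{- 16 \left|{\omega}\right|}}{32}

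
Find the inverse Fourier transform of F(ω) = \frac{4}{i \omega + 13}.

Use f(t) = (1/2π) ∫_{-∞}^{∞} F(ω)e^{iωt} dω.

f(t) = 4 e^{- 13 t} u\left(t\right)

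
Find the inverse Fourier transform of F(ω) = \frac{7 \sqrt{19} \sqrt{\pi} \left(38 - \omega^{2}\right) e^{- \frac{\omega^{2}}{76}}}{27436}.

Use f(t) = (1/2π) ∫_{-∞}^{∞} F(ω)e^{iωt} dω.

f(t) = 7 t^{2} e^{- 19 t^{2}}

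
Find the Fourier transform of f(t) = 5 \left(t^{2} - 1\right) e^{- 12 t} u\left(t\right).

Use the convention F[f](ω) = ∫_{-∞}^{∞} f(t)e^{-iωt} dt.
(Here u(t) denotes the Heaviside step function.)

F(ω) = \frac{5 \left(2 i \omega - \left(i \omega + 12\right)^{3} + 24\right)}{\left(i \omega + 12\right)^{4}}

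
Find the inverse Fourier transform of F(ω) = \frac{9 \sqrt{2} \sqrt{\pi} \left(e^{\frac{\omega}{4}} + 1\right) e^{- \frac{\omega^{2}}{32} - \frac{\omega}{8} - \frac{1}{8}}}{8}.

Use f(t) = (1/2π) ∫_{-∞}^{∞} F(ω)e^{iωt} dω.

f(t) = 9 e^{- 8 t^{2}} \cos{\left(2 t \right)}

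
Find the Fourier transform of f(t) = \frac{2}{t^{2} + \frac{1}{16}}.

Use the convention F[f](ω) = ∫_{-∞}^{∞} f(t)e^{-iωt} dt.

F(ω) = 8 \pi e^{- \frac{\left|{\omega}\right|}{4}}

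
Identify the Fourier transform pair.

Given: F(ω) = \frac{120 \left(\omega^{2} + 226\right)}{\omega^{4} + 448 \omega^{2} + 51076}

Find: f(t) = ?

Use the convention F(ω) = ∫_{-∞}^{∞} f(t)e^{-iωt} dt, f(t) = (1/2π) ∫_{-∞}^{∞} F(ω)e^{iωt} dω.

f(t) = 4 e^{- 15 \left|{t}\right|} \cos{\left(t \right)}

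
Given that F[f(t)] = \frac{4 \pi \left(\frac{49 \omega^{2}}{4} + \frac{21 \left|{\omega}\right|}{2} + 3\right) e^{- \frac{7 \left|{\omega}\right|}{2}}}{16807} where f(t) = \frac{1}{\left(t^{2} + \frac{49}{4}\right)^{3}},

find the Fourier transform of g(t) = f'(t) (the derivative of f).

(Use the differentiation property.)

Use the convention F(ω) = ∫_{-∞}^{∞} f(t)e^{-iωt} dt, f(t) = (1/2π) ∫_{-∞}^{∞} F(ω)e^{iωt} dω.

F[g](ω) = \frac{i \pi \omega \left(49 \omega^{2} + 42 \left|{\omega}\right| + 12\right) e^{- \frac{7 \left|{\omega}\right|}{2}}}{16807}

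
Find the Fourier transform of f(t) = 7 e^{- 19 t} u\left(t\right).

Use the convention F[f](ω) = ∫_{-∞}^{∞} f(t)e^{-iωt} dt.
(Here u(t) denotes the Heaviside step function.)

F(ω) = \frac{7}{i \omega + 19}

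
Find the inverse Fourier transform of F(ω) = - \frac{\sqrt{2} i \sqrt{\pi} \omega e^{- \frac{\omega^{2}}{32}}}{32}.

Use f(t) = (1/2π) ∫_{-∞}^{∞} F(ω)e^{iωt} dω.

f(t) = 2 t e^{- 8 t^{2}}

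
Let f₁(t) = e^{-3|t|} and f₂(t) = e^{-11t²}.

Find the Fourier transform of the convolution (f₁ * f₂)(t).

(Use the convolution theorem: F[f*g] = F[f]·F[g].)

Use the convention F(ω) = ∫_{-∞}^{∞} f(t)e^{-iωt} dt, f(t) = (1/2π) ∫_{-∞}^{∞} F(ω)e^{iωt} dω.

F[f₁*f₂](ω) = \frac{6 \sqrt{11} \sqrt{\pi} e^{- \frac{\omega^{2}}{44}}}{11 \left(\omega^{2} + 9\right)}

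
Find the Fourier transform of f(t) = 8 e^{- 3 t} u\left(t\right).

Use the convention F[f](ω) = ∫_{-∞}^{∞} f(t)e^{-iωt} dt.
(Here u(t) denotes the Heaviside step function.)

F(ω) = \frac{8}{i \omega + 3}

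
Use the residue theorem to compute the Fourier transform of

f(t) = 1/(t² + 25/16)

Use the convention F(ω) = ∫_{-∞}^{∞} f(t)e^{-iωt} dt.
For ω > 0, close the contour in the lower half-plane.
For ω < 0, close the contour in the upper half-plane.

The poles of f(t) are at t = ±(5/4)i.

Let g(z) = f(z)e^{-iωz}; for large |z| the factor e^{-iωz} decays in the lower half-plane when ω > 0 and in the upper half-plane when ω < 0.

Case ω > 0 (lower half-plane, clockwise contour ⇒ F(ω) = -2πi·ΣRes):
  Res_{z = - \frac{5 i}{4}} g(z) = \frac{2 i e^{- \frac{5 \omega}{4}}}{5}
  F(ω) = -2πi·ΣRes = \frac{4 \pi e^{- \frac{5 \omega}{4}}}{5}

Case ω < 0 (upper half-plane, counterclockwise contour ⇒ F(ω) = +2πi·ΣRes):
  Res_{z = \frac{5 i}{4}} g(z) = - \frac{2 i e^{\frac{5 \omega}{4}}}{5}
  F(ω) = 2πi·ΣRes = \frac{4 \pi e^{\frac{5 \omega}{4}}}{5}

Both cases combine into a single formula in |ω|:

F(ω) = \frac{4 \pi e^{- \frac{5 \left|{\omega}\right|}{4}}}{5}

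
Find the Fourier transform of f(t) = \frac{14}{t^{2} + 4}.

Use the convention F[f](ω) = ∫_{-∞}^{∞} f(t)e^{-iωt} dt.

F(ω) = 7 \pi e^{- 2 \left|{\omega}\right|}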